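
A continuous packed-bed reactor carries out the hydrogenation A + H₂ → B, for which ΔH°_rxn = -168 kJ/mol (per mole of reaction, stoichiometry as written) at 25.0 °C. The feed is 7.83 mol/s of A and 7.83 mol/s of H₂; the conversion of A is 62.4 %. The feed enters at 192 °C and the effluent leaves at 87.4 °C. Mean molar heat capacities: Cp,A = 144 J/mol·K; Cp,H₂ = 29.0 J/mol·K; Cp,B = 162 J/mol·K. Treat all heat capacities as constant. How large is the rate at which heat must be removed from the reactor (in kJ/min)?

Extent of reaction ξ = 0.624 × 7.83 = 4.8859 mol/s
Reaction term: ξ·ΔH°_rxn = 4.8859 × -168 = -820.83 kJ/s
Sensible, feed 192→25 °C: -226.22 kJ/s
Outlet flows (mol/s): A 2.9441, H₂ 2.9441, B 4.8859
Sensible, products 25→87.4 °C: 81.173 kJ/s
Q = ΔH = -965.88 kJ/s = -965.88 kW
Heat removed = 57953 kJ/min

Q_out = 58000 kJ/min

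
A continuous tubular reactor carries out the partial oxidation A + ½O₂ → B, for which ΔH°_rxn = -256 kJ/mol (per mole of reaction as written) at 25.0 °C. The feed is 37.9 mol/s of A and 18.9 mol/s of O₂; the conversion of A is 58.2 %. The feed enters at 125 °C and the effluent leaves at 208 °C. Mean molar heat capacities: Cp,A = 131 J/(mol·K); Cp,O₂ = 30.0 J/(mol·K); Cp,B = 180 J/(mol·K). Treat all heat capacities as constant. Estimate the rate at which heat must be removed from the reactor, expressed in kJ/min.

Extent of reaction ξ = 0.582 × 37.9 = 22.058 mol/s
Reaction term: ξ·ΔH°_rxn = 22.058 × -256 = -5646.8 kJ/s
Sensible, feed 125→25 °C: -553.19 kJ/s
Outlet flows (mol/s): A 15.842, O₂ 7.8711, B 22.058
Sensible, products 25→208 °C: 1149.6 kJ/s
Q = ΔH = -5050.4 kJ/s = -5050.4 kW
Heat removed = 303020 kJ/min

Q_out = 303000 kJ/min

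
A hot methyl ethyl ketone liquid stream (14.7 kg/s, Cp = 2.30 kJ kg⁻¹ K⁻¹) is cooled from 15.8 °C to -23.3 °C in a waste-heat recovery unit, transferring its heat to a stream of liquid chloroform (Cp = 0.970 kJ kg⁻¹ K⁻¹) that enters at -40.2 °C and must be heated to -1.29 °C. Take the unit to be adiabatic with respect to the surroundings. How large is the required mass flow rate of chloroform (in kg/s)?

Heat released by hot stream: Q = 14.7 × 2.30 × (15.8 − -23.3) = 1322 kJ/s
Energy balance on cold side (adiabatic exchanger): Q = ṁ_c·Cp_c·(T_c,out − T_c,in)
ṁ_c = 1322 / [0.970 × (-1.29 − -40.2)] = 35.026 kg/s

ṁ_c = 35.0 kg/s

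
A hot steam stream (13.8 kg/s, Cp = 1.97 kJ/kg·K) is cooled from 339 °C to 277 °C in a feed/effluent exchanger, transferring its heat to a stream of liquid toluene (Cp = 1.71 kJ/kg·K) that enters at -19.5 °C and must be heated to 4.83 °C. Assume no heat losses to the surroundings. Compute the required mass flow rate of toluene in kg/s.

Heat released by hot stream: Q = 13.8 × 1.97 × (339 − 277) = 1685.5 kJ/s
Energy balance on cold side (adiabatic exchanger): Q = ṁ_c·Cp_c·(T_c,out − T_c,in)
ṁ_c = 1685.5 / [1.71 × (4.83 − -19.5)] = 40.513 kg/s

ṁ_c = 40.5 kg/s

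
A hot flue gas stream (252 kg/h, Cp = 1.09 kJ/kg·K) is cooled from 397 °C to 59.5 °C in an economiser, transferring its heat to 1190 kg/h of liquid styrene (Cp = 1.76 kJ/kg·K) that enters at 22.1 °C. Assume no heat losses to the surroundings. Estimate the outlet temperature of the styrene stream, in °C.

T_c,out = 66.4 °C

Heat released by hot stream: Q = 252 × 1.09 × (397 − 59.5) = 92704 kJ/h
Energy balance on cold side (adiabatic exchanger): Q = ṁ_c·Cp_c·(T_c,out − T_c,in)
T_c,out = 22.1 + 92704/(1190 × 1.76) = 66.363 °C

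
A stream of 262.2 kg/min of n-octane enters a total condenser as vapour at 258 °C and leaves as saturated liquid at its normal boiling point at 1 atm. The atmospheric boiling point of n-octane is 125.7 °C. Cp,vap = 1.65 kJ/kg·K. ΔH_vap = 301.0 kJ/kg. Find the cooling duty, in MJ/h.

vapour 258→125.7 °C: -218.3 kJ/kg
condensation at 125.7 °C: -301 kJ/kg
Δh = -218.3 + -301 = -519.3 kJ/kg
Q = ṁ·Δh = 262.2 kg/min × -519.3 kJ/kg = -136160 kJ/min
|Q| = 2269.3 kW = 8169.5 MJ/h

Q_c = 8170 MJ/h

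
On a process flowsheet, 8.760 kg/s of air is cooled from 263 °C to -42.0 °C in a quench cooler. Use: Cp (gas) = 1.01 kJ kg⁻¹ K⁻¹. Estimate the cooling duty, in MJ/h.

Q = ṁ·Cp·ΔT = 8.760 × 1.01 × (-42.0 − 263) = -2698.5 kJ/s
Cooling duty = 9714.7 MJ/h

Q_c = 9710 MJ/h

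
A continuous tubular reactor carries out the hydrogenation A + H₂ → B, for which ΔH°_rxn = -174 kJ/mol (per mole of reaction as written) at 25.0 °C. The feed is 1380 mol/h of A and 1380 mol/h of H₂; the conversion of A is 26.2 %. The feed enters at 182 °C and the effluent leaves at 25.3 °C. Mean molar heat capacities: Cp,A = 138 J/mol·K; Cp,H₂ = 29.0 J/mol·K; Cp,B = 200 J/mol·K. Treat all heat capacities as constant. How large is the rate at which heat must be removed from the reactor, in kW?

Extent of reaction ξ = 0.262 × 1380 = 361.56 mol/h
Reaction term: ξ·ΔH°_rxn = 361.56 × -174 = -62911 kJ/h
Sensible, feed 182→25 °C: -36182 kJ/h
Outlet flows (mol/h): A 1018.4, H₂ 1018.4, B 361.56
Sensible, products 25→25.3 °C: 72.717 kJ/h
Q = ΔH = -99021 kJ/h = -27.506 kW
Heat removed = 27.506 kW

Q_out = 27.5 kW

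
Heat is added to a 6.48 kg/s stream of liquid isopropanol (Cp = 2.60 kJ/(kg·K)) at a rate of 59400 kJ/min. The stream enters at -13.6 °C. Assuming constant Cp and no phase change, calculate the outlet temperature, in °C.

Q = 59400 kJ/min = 990 kJ/s
ΔT = Q/(ṁ·Cp) = 990/(6.48×2.60) = 58.761 K
T_out = -13.6 + 58.761 = 45.161 °C

T_out = 45.2 °C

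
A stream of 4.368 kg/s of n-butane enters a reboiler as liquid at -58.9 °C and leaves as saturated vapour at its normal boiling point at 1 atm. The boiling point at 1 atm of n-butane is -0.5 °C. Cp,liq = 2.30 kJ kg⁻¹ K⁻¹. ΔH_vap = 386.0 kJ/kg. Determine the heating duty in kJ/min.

Q = 136000 kJ/min

liquid -58.9→-0.5 °C: 134.32 kJ/kg
vaporisation at -0.5 °C: 386 kJ/kg
Δh = 134.32 + 386 = 520.32 kJ/kg
Q = ṁ·Δh = 4.368 kg/s × 520.32 kJ/kg = 2272.8 kJ/s
|Q| = 2272.8 kW = 136370 kJ/min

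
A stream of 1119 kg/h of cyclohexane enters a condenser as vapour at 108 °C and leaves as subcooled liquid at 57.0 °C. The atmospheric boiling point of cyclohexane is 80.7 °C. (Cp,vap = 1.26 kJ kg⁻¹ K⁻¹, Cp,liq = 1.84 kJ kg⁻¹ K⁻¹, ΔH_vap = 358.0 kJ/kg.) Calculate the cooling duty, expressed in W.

Q_c = 136000 W

vapour 108→80.7 °C: -34.398 kJ/kg
condensation at 80.7 °C: -358 kJ/kg
liquid 80.7→57.0 °C: -43.608 kJ/kg
Δh = -34.398 + -358 + -43.608 = -436.01 kJ/kg
Q = ṁ·Δh = 1119 kg/h × -436.01 kJ/kg = -487890 kJ/h
|Q| = 135.53 kW = 135530 W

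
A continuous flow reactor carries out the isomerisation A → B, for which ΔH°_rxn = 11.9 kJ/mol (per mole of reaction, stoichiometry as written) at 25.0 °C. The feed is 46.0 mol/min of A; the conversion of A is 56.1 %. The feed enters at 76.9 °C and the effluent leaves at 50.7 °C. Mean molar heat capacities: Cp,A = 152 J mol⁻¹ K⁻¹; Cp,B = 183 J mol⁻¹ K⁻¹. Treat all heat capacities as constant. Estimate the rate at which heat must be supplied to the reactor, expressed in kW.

Q_in = 2.41 kW

Extent of reaction ξ = 0.561 × 46.0 = 25.806 mol/min
Reaction term: ξ·ΔH°_rxn = 25.806 × 11.9 = 307.09 kJ/min
Sensible, feed 76.9→25 °C: -362.88 kJ/min
Outlet flows (mol/min): A 20.194, B 25.806
Sensible, products 25→50.7 °C: 200.25 kJ/min
Q = ΔH = 144.46 kJ/min = 2.4077 kW
Heat supplied = 2.4077 kW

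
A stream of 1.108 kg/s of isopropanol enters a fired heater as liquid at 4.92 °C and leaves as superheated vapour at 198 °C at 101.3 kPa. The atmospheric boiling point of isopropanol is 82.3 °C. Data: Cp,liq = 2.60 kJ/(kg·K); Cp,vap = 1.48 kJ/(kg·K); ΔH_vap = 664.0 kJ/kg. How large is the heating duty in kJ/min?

Q = 68900 kJ/min

liquid 4.92→82.3 °C: 201.19 kJ/kg
vaporisation at 82.3 °C: 664 kJ/kg
vapour 82.3→198 °C: 171.24 kJ/kg
Δh = 201.19 + 664 + 171.24 = 1036.4 kJ/kg
Q = ṁ·Δh = 1.108 kg/s × 1036.4 kJ/kg = 1148.4 kJ/s
|Q| = 1148.4 kW = 68901 kJ/min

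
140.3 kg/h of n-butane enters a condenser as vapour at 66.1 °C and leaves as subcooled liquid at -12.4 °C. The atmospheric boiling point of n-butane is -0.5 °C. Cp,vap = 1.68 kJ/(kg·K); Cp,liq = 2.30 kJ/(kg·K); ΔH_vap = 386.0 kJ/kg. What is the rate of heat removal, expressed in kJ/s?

Q_c = 20.5 kJ/s

vapour 66.1→-0.5 °C: -111.89 kJ/kg
condensation at -0.5 °C: -386 kJ/kg
liquid -0.5→-12.4 °C: -27.37 kJ/kg
Δh = -111.89 + -386 + -27.37 = -525.26 kJ/kg
Q = ṁ·Δh = 140.3 kg/h × -525.26 kJ/kg = -73694 kJ/h
|Q| = 20.47 kW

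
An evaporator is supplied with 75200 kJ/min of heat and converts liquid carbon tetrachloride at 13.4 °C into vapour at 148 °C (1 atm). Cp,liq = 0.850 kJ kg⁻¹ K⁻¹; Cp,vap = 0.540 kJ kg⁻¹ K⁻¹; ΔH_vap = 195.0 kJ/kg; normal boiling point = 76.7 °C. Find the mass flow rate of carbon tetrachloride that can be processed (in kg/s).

ṁ = 4.36 kg/s

Δh = 0.850×(76.7−13.4) + 195.0 + 0.540×(148−76.7) = 287.31 kJ/kg
Q = 75200 kJ/min = 1253.3 kJ/s = 1253.3 kJ/s
ṁ = Q/Δh = 1253.3 / 287.31 = 4.3623 kg/s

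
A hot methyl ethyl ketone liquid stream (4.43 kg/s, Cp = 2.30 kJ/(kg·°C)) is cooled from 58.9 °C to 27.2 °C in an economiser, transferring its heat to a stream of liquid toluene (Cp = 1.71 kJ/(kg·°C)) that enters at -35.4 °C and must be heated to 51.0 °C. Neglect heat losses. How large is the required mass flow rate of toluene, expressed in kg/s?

Heat released by hot stream: Q = 4.43 × 2.30 × (58.9 − 27.2) = 322.99 kJ/s
Energy balance on cold side (adiabatic exchanger): Q = ṁ_c·Cp_c·(T_c,out − T_c,in)
ṁ_c = 322.99 / [1.71 × (51.0 − -35.4)] = 2.1862 kg/s

ṁ_c = 2.19 kg/s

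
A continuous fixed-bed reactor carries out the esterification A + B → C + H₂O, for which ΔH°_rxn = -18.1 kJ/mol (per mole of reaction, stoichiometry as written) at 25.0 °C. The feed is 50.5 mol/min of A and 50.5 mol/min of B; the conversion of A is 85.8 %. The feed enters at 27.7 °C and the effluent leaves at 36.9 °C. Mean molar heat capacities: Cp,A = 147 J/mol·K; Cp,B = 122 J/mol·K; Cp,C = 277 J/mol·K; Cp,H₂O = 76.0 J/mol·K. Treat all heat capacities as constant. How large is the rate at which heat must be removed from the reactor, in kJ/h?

Extent of reaction ξ = 0.858 × 50.5 = 43.329 mol/min
Reaction term: ξ·ΔH°_rxn = 43.329 × -18.1 = -784.25 kJ/min
Sensible, feed 27.7→25 °C: -36.678 kJ/min
Outlet flows (mol/min): A 7.171, B 7.171, C 43.329, H₂O 43.329
Sensible, products 25→36.9 °C: 204.97 kJ/min
Q = ΔH = -615.97 kJ/min = -10.266 kW
Heat removed = 36958 kJ/h

Q_out = 37000 kJ/h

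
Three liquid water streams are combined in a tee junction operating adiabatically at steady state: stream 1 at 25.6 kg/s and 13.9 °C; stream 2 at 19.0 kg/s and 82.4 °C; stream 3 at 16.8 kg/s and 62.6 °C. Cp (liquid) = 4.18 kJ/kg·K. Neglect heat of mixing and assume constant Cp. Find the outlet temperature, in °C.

T_out = 48.4 °C

Adiabatic, steady state ⇒ Σ ṁᵢCp,ᵢ(T_out − Tᵢ) = 0
T_out = Σ ṁᵢCp,ᵢTᵢ / Σ ṁᵢCp,ᵢ
      = 12428 / 256.65 = 48.422 °C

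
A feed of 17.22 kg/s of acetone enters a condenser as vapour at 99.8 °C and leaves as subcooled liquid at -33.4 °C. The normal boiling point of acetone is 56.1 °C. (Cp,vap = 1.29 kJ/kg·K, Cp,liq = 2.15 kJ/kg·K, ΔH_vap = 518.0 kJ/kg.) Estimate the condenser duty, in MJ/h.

Q_c = 47500 MJ/h

vapour 99.8→56.1 °C: -56.373 kJ/kg
condensation at 56.1 °C: -518 kJ/kg
liquid 56.1→-33.4 °C: -192.42 kJ/kg
Δh = -56.373 + -518 + -192.42 = -766.8 kJ/kg
Q = ṁ·Δh = 17.22 kg/s × -766.8 kJ/kg = -13204 kJ/s
|Q| = 13204 kW = 47535 MJ/h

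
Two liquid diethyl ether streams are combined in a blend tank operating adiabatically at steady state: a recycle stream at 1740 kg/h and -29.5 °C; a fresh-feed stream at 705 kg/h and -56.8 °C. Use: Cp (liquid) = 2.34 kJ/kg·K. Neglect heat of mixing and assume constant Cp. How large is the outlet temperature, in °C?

No heat crosses the boundary, so H_out = H_in.
Σ ṁᵢCp,ᵢTᵢ = 1740×2.34×-29.5 + 705×2.34×-56.8 = -213820
Σ ṁᵢCp,ᵢ = 1740×2.34 + 705×2.34 = 5721.3
T_out = -213820 / 5721.3 = -37.372 °C

T_out = -37.4 °C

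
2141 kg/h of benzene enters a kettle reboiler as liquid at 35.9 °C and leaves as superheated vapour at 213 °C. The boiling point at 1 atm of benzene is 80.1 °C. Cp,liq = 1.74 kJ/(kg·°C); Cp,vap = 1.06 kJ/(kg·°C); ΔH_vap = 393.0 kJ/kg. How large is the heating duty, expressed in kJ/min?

Q = 21800 kJ/min

liquid 35.9→80.1 °C: 76.908 kJ/kg
vaporisation at 80.1 °C: 393 kJ/kg
vapour 80.1→213 °C: 140.87 kJ/kg
Δh = 76.908 + 393 + 140.87 = 610.78 kJ/kg
Q = ṁ·Δh = 2141 kg/h × 610.78 kJ/kg = 1.3077e+06 kJ/h
|Q| = 363.25 kW = 21795 kJ/min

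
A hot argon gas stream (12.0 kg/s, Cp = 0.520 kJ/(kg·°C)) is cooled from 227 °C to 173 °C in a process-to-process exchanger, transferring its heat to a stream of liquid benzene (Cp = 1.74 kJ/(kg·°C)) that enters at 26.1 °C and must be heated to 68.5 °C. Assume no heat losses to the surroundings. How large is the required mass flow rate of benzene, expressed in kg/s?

Heat released by hot stream: Q = 12.0 × 0.520 × (227 − 173) = 336.96 kJ/s
Energy balance on cold side (adiabatic exchanger): Q = ṁ_c·Cp_c·(T_c,out − T_c,in)
ṁ_c = 336.96 / [1.74 × (68.5 − 26.1)] = 4.5673 kg/s

ṁ_c = 4.57 kg/s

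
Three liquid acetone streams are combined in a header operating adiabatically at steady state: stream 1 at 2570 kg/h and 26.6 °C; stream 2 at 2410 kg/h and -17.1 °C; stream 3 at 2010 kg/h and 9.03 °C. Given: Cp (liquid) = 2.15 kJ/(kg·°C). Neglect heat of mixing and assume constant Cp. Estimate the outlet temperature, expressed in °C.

T_out = 6.48 °C

No heat crosses the boundary, so H_out = H_in.
Σ ṁᵢCp,ᵢTᵢ = 2570×2.15×26.6 + 2410×2.15×-17.1 + 2010×2.15×9.03 = 97398
Σ ṁᵢCp,ᵢ = 2570×2.15 + 2410×2.15 + 2010×2.15 = 15028
T_out = 97398 / 15028 = 6.4809 °C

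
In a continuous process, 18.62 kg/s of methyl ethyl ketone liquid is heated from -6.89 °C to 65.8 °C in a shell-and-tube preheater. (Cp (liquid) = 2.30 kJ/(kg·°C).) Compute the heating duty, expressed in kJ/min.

Q = ṁ·Cp·ΔT = 18.62 × 2.30 × (65.8 − -6.89) = 3113 kJ/s
Heating duty = 186780 kJ/min

Q = 187000 kJ/min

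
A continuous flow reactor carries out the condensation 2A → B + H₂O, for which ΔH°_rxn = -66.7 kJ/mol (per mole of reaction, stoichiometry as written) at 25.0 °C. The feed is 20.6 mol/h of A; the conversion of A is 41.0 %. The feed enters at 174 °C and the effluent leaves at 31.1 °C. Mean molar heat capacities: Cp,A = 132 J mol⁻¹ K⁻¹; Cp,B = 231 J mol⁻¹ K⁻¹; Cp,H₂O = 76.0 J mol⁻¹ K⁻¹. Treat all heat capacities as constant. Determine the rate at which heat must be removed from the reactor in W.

Extent of reaction ξ = 0.410 × 20.6 / 2 = 4.223 mol/h
Reaction term: ξ·ΔH°_rxn = 4.223 × -66.7 = -281.67 kJ/h
Sensible, feed 174→25 °C: -405.16 kJ/h
Outlet flows (mol/h): A 12.154, B 4.223, H₂O 4.223
Sensible, products 25→31.1 °C: 17.695 kJ/h
Q = ΔH = -669.14 kJ/h = -0.18587 kW
Heat removed = 185.87 W

Q_out = 186 W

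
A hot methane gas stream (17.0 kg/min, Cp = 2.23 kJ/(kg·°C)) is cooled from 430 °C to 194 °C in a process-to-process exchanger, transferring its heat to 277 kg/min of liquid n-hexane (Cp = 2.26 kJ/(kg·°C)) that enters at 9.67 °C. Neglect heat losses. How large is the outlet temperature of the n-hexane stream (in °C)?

Heat released by hot stream: Q = 17.0 × 2.23 × (430 − 194) = 8946.8 kJ/min
Energy balance on cold side (adiabatic exchanger): Q = ṁ_c·Cp_c·(T_c,out − T_c,in)
T_c,out = 9.67 + 8946.8/(277 × 2.26) = 23.961 °C

T_c,out = 24.0 °C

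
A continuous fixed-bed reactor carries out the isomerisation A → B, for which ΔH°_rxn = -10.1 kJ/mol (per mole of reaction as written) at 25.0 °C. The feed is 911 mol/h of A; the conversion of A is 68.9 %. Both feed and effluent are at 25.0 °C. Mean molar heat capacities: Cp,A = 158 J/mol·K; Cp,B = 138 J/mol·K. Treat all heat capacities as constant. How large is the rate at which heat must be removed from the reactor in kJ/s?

Q_out = 1.76 kJ/s

Extent of reaction ξ = 0.689 × 911 = 627.68 mol/h
Reaction term: ξ·ΔH°_rxn = 627.68 × -10.1 = -6339.6 kJ/h
Q = ΔH = -6339.6 kJ/h = -1.761 kW
Heat removed = 1.761 kJ/s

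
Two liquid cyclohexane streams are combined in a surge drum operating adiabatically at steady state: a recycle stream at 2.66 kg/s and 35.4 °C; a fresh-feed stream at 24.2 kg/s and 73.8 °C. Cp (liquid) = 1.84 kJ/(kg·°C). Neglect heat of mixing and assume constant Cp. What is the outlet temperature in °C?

T_out = 70.0 °C

Adiabatic, steady state ⇒ Σ ṁᵢCp,ᵢ(T_out − Tᵢ) = 0
Σ ṁᵢCp,ᵢTᵢ = 2.66×1.84×35.4 + 24.2×1.84×73.8 = 3459.4
Σ ṁᵢCp,ᵢ = 2.66×1.84 + 24.2×1.84 = 49.422
T_out = 3459.4 / 49.422 = 69.997 °C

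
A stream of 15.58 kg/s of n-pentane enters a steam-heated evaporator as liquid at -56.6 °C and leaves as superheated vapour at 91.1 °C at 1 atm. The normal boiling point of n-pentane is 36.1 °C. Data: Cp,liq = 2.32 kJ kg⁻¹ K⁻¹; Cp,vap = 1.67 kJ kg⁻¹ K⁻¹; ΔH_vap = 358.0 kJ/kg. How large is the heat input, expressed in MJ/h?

Q = 37300 MJ/h

liquid -56.6→36.1 °C: 215.06 kJ/kg
vaporisation at 36.1 °C: 358 kJ/kg
vapour 36.1→91.1 °C: 91.85 kJ/kg
Δh = 215.06 + 358 + 91.85 = 664.91 kJ/kg
Q = ṁ·Δh = 15.58 kg/s × 664.91 kJ/kg = 10359 kJ/s
|Q| = 10359 kW = 37294 MJ/h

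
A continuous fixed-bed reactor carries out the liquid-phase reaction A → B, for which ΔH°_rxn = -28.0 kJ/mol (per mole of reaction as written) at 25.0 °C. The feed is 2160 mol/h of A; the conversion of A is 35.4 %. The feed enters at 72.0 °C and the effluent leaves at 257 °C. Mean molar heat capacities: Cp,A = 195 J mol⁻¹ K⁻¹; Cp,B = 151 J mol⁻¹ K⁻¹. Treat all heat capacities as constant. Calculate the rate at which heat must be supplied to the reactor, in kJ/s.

Q_in = 13.5 kJ/s

Extent of reaction ξ = 0.354 × 2160 = 764.64 mol/h
Reaction term: ξ·ΔH°_rxn = 764.64 × -28.0 = -21410 kJ/h
Sensible, feed 72.0→25 °C: -19796 kJ/h
Outlet flows (mol/h): A 1395.4, B 764.64
Sensible, products 25→257 °C: 89913 kJ/h
Q = ΔH = 48707 kJ/h = 13.53 kW
Heat supplied = 13.53 kJ/s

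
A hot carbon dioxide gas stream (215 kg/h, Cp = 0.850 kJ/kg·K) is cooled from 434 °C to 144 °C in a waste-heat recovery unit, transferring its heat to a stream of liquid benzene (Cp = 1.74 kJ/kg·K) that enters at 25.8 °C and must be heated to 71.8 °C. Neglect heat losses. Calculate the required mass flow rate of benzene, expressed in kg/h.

ṁ_c = 662 kg/h

Heat released by hot stream: Q = 215 × 0.850 × (434 − 144) = 52998 kJ/h
Energy balance on cold side (adiabatic exchanger): Q = ṁ_c·Cp_c·(T_c,out − T_c,in)
ṁ_c = 52998 / [1.74 × (71.8 − 25.8)] = 662.14 kg/h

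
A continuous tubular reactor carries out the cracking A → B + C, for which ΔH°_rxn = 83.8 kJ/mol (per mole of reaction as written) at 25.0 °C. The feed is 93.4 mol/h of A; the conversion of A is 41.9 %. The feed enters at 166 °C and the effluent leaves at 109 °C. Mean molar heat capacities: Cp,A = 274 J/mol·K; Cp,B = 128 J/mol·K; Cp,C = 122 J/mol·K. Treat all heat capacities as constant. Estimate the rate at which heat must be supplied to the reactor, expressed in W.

Extent of reaction ξ = 0.419 × 93.4 = 39.135 mol/h
Reaction term: ξ·ΔH°_rxn = 39.135 × 83.8 = 3279.5 kJ/h
Sensible, feed 166→25 °C: -3608.4 kJ/h
Outlet flows (mol/h): A 54.265, B 39.135, C 39.135
Sensible, products 25→109 °C: 2070.8 kJ/h
Q = ΔH = 1741.9 kJ/h = 0.48385 kW
Heat supplied = 483.85 W

Q_in = 484 W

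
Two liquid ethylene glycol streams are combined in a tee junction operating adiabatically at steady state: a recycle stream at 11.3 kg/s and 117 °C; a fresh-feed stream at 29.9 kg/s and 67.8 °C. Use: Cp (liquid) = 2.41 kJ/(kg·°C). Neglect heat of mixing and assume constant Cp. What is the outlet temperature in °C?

T_out = 81.3 °C

Energy balance with Q = 0: Σ ṁᵢCp,ᵢ(T_out − Tᵢ) = 0
T_out = Σ ṁᵢCp,ᵢTᵢ / Σ ṁᵢCp,ᵢ
      = 8071.9 / 99.292 = 81.294 °C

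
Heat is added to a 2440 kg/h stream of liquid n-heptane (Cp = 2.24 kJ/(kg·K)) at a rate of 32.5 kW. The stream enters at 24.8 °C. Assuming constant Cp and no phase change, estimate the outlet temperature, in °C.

T_out = 46.2 °C

Q = 32.5 kW = 117000 kJ/h
ΔT = Q/(ṁ·Cp) = 117000/(2440×2.24) = 21.407 K
T_out = 24.8 + 21.407 = 46.207 °C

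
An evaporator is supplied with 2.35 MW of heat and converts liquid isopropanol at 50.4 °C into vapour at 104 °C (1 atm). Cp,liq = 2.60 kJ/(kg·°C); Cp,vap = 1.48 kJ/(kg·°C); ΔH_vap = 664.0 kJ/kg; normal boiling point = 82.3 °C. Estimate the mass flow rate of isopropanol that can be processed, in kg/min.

ṁ = 181 kg/min

Δh = 2.60×(82.3−50.4) + 664.0 + 1.48×(104−82.3) = 779.06 kJ/kg
Q = 2.35 MW = 2350 kJ/s = 141000 kJ/min
ṁ = Q/Δh = 141000 / 779.06 = 180.99 kg/min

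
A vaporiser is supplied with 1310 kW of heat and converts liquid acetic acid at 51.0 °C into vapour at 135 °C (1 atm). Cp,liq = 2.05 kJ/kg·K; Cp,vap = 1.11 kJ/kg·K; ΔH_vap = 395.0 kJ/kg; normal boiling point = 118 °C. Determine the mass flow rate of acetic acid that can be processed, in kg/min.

Δh = 2.05×(118−51.0) + 395.0 + 1.11×(135−118) = 551.22 kJ/kg
Q = 1310 kW = 1310 kJ/s = 78600 kJ/min
ṁ = Q/Δh = 78600 / 551.22 = 142.59 kg/min

ṁ = 143 kg/min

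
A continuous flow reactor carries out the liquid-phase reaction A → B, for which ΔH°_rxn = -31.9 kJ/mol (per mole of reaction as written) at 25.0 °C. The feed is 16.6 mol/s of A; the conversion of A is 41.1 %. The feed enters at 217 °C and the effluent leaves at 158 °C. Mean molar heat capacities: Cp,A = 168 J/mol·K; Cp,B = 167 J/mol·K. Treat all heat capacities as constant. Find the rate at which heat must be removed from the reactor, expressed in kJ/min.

Extent of reaction ξ = 0.411 × 16.6 = 6.8226 mol/s
Reaction term: ξ·ΔH°_rxn = 6.8226 × -31.9 = -217.64 kJ/s
Sensible, feed 217→25 °C: -535.45 kJ/s
Outlet flows (mol/s): A 9.7774, B 6.8226
Sensible, products 25→158 °C: 370 kJ/s
Q = ΔH = -383.09 kJ/s = -383.09 kW
Heat removed = 22985 kJ/min

Q_out = 23000 kJ/min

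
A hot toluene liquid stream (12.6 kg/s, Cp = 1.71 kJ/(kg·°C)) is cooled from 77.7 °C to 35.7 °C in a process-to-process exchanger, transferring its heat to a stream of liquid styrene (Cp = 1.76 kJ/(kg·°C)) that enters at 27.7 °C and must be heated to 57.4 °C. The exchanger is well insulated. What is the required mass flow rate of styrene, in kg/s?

ṁ_c = 17.3 kg/s

Heat released by hot stream: Q = 12.6 × 1.71 × (77.7 − 35.7) = 904.93 kJ/s
Energy balance on cold side (adiabatic exchanger): Q = ṁ_c·Cp_c·(T_c,out − T_c,in)
ṁ_c = 904.93 / [1.76 × (57.4 − 27.7)] = 17.312 kg/s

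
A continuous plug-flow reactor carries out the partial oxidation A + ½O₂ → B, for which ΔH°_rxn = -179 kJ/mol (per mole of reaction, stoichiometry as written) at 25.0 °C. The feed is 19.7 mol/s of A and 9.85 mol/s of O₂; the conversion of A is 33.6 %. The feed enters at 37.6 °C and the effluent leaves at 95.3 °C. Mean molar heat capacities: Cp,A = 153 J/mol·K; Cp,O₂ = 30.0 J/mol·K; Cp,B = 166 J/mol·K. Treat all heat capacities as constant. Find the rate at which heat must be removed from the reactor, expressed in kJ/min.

Q_out = 59700 kJ/min

Extent of reaction ξ = 0.336 × 19.7 = 6.6192 mol/s
Reaction term: ξ·ΔH°_rxn = 6.6192 × -179 = -1184.8 kJ/s
Sensible, feed 37.6→25 °C: -41.701 kJ/s
Outlet flows (mol/s): A 13.081, O₂ 6.5404, B 6.6192
Sensible, products 25→95.3 °C: 231.73 kJ/s
Q = ΔH = -994.8 kJ/s = -994.8 kW
Heat removed = 59688 kJ/min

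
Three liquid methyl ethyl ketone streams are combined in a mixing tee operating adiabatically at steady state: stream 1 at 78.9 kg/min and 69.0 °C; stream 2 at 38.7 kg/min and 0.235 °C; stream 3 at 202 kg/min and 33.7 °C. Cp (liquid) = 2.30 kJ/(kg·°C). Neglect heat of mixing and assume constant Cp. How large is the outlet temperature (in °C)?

Adiabatic, steady state ⇒ Σ ṁᵢCp,ᵢ(T_out − Tᵢ) = 0
Σ ṁᵢCp,ᵢTᵢ = 78.9×2.30×69.0 + 38.7×2.30×0.235 + 202×2.30×33.7 = 28199
Σ ṁᵢCp,ᵢ = 78.9×2.30 + 38.7×2.30 + 202×2.30 = 735.08
T_out = 28199 / 735.08 = 38.362 °C

T_out = 38.4 °C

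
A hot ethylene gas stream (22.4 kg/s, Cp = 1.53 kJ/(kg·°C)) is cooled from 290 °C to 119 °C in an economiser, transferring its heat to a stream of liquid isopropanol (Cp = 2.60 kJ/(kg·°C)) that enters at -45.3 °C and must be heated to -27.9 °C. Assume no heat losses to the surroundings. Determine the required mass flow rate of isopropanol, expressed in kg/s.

Heat released by hot stream: Q = 22.4 × 1.53 × (290 − 119) = 5860.5 kJ/s
Energy balance on cold side (adiabatic exchanger): Q = ṁ_c·Cp_c·(T_c,out − T_c,in)
ṁ_c = 5860.5 / [2.60 × (-27.9 − -45.3)] = 129.54 kg/s

ṁ_c = 130 kg/s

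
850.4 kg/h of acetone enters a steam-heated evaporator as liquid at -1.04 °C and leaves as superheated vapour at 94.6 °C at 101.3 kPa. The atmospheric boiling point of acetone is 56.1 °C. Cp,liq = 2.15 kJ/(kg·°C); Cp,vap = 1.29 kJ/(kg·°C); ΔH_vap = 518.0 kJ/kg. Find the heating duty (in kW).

liquid -1.04→56.1 °C: 122.85 kJ/kg
vaporisation at 56.1 °C: 518 kJ/kg
vapour 56.1→94.6 °C: 49.665 kJ/kg
Δh = 122.85 + 518 + 49.665 = 690.52 kJ/kg
Q = ṁ·Δh = 850.4 kg/h × 690.52 kJ/kg = 587210 kJ/h
|Q| = 163.12 kW

Q = 163 kW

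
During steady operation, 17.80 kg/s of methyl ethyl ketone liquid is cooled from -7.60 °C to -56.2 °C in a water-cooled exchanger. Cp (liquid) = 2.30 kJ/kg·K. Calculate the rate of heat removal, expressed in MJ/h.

Q = ṁ·Cp·ΔT = 17.80 × 2.30 × (-56.2 − -7.60) = -1989.7 kJ/s
Cooling duty = 7162.9 MJ/h

Q_c = 7160 MJ/h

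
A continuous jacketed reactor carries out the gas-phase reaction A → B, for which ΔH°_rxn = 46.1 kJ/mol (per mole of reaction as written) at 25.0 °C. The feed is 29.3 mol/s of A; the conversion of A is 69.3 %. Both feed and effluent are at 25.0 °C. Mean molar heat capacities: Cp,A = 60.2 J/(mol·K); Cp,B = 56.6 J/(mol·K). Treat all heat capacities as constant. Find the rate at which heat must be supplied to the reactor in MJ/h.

Q_in = 3370 MJ/h

Extent of reaction ξ = 0.693 × 29.3 = 20.305 mol/s
Reaction term: ξ·ΔH°_rxn = 20.305 × 46.1 = 936.06 kJ/s
Q = ΔH = 936.06 kJ/s = 936.06 kW
Heat supplied = 3369.8 MJ/h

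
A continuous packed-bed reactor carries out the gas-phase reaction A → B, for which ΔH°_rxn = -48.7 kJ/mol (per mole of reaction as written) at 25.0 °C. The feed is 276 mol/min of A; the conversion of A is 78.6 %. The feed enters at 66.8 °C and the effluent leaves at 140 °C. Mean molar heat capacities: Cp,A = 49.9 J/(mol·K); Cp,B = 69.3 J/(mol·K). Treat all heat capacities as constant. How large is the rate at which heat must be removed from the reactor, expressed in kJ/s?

Q_out = 151 kJ/s

Extent of reaction ξ = 0.786 × 276 = 216.94 mol/min
Reaction term: ξ·ΔH°_rxn = 216.94 × -48.7 = -10565 kJ/min
Sensible, feed 66.8→25 °C: -575.69 kJ/min
Outlet flows (mol/min): A 59.064, B 216.94
Sensible, products 25→140 °C: 2067.8 kJ/min
Q = ΔH = -9072.7 kJ/min = -151.21 kW
Heat removed = 151.21 kJ/s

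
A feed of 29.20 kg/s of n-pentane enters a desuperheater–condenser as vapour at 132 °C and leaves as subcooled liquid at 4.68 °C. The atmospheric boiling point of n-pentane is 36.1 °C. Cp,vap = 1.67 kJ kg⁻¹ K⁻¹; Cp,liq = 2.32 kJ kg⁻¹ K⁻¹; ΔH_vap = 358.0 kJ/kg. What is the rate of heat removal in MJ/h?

vapour 132→36.1 °C: -160.15 kJ/kg
condensation at 36.1 °C: -358 kJ/kg
liquid 36.1→4.68 °C: -72.894 kJ/kg
Δh = -160.15 + -358 + -72.894 = -591.05 kJ/kg
Q = ṁ·Δh = 29.20 kg/s × -591.05 kJ/kg = -17259 kJ/s
|Q| = 17259 kW = 62131 MJ/h

Q_c = 62100 MJ/h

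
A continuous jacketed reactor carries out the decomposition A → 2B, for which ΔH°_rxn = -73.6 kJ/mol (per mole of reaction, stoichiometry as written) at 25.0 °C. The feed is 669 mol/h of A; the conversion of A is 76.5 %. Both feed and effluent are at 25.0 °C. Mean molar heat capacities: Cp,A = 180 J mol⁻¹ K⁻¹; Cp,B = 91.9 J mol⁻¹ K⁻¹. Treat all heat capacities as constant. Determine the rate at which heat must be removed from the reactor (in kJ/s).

Extent of reaction ξ = 0.765 × 669 = 511.79 mol/h
Reaction term: ξ·ΔH°_rxn = 511.79 × -73.6 = -37667 kJ/h
Q = ΔH = -37667 kJ/h = -10.463 kW
Heat removed = 10.463 kJ/s

Q_out = 10.5 kJ/s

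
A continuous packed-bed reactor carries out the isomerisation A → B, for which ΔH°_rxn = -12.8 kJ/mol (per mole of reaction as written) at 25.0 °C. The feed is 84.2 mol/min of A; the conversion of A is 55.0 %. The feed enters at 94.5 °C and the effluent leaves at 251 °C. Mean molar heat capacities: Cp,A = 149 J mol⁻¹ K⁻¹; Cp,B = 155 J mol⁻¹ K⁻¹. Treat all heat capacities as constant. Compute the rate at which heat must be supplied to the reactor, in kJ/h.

Extent of reaction ξ = 0.550 × 84.2 = 46.31 mol/min
Reaction term: ξ·ΔH°_rxn = 46.31 × -12.8 = -592.77 kJ/min
Sensible, feed 94.5→25 °C: -871.93 kJ/min
Outlet flows (mol/min): A 37.89, B 46.31
Sensible, products 25→251 °C: 2898.1 kJ/min
Q = ΔH = 1433.4 kJ/min = 23.891 kW
Heat supplied = 86007 kJ/h

Q_in = 86000 kJ/h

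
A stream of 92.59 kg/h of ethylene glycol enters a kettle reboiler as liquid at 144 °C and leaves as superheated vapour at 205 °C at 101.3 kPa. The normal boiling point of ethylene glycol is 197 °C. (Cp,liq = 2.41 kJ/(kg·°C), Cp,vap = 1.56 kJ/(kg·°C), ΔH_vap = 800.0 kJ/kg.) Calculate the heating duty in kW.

Q = 24.2 kW

liquid 144→197 °C: 127.73 kJ/kg
vaporisation at 197 °C: 800 kJ/kg
vapour 197→205 °C: 12.48 kJ/kg
Δh = 127.73 + 800 + 12.48 = 940.21 kJ/kg
Q = ṁ·Δh = 92.59 kg/h × 940.21 kJ/kg = 87054 kJ/h
|Q| = 24.182 kW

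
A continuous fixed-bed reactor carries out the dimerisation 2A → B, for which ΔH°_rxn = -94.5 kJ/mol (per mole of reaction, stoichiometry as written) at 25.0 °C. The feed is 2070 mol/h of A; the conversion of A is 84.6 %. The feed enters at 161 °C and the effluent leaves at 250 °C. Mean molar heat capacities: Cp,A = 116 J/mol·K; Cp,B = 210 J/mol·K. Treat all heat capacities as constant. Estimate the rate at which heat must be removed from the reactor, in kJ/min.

Extent of reaction ξ = 0.846 × 2070 / 2 = 875.61 mol/h
Reaction term: ξ·ΔH°_rxn = 875.61 × -94.5 = -82745 kJ/h
Sensible, feed 161→25 °C: -32656 kJ/h
Outlet flows (mol/h): A 318.78, B 875.61
Sensible, products 25→250 °C: 49693 kJ/h
Q = ΔH = -65709 kJ/h = -18.252 kW
Heat removed = 1095.1 kJ/min

Q_out = 1100 kJ/min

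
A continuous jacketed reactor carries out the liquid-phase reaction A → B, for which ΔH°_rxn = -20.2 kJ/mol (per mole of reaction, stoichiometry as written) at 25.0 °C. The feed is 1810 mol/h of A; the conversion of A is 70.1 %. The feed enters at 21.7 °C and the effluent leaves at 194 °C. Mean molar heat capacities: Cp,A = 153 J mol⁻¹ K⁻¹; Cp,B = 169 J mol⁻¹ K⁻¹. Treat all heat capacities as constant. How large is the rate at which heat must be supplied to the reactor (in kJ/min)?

Extent of reaction ξ = 0.701 × 1810 = 1268.8 mol/h
Reaction term: ξ·ΔH°_rxn = 1268.8 × -20.2 = -25630 kJ/h
Sensible, feed 21.7→25 °C: 913.87 kJ/h
Outlet flows (mol/h): A 541.19, B 1268.8
Sensible, products 25→194 °C: 50232 kJ/h
Q = ΔH = 25516 kJ/h = 7.0878 kW
Heat supplied = 425.27 kJ/min

Q_in = 425 kJ/min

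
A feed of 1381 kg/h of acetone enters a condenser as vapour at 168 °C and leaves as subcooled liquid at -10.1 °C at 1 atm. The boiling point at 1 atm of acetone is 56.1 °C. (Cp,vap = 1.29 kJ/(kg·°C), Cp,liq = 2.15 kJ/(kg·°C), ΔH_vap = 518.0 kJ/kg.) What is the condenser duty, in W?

vapour 168→56.1 °C: -144.35 kJ/kg
condensation at 56.1 °C: -518 kJ/kg
liquid 56.1→-10.1 °C: -142.33 kJ/kg
Δh = -144.35 + -518 + -142.33 = -804.68 kJ/kg
Q = ṁ·Δh = 1381 kg/h × -804.68 kJ/kg = -1.1113e+06 kJ/h
|Q| = 308.68 kW = 308680 W

Q_c = 309000 W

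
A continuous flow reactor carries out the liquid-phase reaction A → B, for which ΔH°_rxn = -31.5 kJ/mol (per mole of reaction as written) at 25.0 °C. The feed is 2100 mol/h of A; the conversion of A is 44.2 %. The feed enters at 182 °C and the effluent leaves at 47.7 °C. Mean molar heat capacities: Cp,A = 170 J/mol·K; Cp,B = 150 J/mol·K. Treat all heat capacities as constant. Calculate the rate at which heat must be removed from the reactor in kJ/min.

Extent of reaction ξ = 0.442 × 2100 = 928.2 mol/h
Reaction term: ξ·ΔH°_rxn = 928.2 × -31.5 = -29238 kJ/h
Sensible, feed 182→25 °C: -56049 kJ/h
Outlet flows (mol/h): A 1171.8, B 928.2
Sensible, products 25→47.7 °C: 7682.5 kJ/h
Q = ΔH = -77605 kJ/h = -21.557 kW
Heat removed = 1293.4 kJ/min

Q_out = 1290 kJ/min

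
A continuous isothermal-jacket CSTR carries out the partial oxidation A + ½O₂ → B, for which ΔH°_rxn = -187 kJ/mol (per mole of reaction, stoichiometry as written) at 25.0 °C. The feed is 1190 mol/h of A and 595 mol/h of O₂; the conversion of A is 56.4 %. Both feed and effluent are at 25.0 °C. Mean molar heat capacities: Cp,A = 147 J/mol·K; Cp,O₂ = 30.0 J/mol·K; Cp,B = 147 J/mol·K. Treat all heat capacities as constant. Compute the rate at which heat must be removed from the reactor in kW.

Q_out = 34.9 kW

Extent of reaction ξ = 0.564 × 1190 = 671.16 mol/h
Reaction term: ξ·ΔH°_rxn = 671.16 × -187 = -125510 kJ/h
Q = ΔH = -125510 kJ/h = -34.863 kW
Heat removed = 34.863 kW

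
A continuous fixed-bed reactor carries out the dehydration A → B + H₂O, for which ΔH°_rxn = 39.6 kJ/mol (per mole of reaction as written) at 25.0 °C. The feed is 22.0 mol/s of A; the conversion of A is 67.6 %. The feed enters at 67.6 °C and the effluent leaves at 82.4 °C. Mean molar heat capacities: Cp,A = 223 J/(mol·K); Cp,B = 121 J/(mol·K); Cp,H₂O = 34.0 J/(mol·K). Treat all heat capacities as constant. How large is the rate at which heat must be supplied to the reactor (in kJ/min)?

Q_in = 36200 kJ/min

Extent of reaction ξ = 0.676 × 22.0 = 14.872 mol/s
Reaction term: ξ·ΔH°_rxn = 14.872 × 39.6 = 588.93 kJ/s
Sensible, feed 67.6→25 °C: -209 kJ/s
Outlet flows (mol/s): A 7.128, B 14.872, H₂O 14.872
Sensible, products 25→82.4 °C: 223.56 kJ/s
Q = ΔH = 603.49 kJ/s = 603.49 kW
Heat supplied = 36209 kJ/min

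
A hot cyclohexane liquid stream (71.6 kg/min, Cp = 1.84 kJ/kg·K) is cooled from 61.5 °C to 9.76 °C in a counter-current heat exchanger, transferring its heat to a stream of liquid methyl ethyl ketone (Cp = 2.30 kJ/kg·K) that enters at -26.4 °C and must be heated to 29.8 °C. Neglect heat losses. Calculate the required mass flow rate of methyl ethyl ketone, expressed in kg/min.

ṁ_c = 52.7 kg/min

Heat released by hot stream: Q = 71.6 × 1.84 × (61.5 − 9.76) = 6816.4 kJ/min
Energy balance on cold side (adiabatic exchanger): Q = ṁ_c·Cp_c·(T_c,out − T_c,in)
ṁ_c = 6816.4 / [2.30 × (29.8 − -26.4)] = 52.734 kg/min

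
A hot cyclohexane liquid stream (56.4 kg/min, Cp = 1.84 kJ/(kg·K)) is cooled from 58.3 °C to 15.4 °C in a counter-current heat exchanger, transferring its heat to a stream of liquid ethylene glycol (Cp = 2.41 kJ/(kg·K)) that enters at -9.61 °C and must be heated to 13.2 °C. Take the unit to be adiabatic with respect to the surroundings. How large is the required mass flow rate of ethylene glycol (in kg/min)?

ṁ_c = 81.0 kg/min

Heat released by hot stream: Q = 56.4 × 1.84 × (58.3 − 15.4) = 4452 kJ/min
Energy balance on cold side (adiabatic exchanger): Q = ṁ_c·Cp_c·(T_c,out − T_c,in)
ṁ_c = 4452 / [2.41 × (13.2 − -9.61)] = 80.986 kg/min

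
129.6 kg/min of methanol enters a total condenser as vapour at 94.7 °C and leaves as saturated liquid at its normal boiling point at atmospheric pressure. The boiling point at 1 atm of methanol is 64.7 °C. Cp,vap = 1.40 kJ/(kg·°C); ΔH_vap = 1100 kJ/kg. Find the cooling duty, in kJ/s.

vapour 94.7→64.7 °C: -42 kJ/kg
condensation at 64.7 °C: -1100 kJ/kg
Δh = -42 + -1100 = -1142 kJ/kg
Q = ṁ·Δh = 129.6 kg/min × -1142 kJ/kg = -148000 kJ/min
|Q| = 2466.7 kW

Q_c = 2470 kJ/s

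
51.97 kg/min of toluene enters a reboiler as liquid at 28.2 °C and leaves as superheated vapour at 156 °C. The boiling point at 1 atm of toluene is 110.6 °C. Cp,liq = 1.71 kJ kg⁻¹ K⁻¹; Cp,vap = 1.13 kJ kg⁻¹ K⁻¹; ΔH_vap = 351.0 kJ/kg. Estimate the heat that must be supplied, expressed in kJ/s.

liquid 28.2→110.6 °C: 140.9 kJ/kg
vaporisation at 110.6 °C: 351 kJ/kg
vapour 110.6→156 °C: 51.302 kJ/kg
Δh = 140.9 + 351 + 51.302 = 543.21 kJ/kg
Q = ṁ·Δh = 51.97 kg/min × 543.21 kJ/kg = 28230 kJ/min
|Q| = 470.51 kW

Q = 471 kJ/s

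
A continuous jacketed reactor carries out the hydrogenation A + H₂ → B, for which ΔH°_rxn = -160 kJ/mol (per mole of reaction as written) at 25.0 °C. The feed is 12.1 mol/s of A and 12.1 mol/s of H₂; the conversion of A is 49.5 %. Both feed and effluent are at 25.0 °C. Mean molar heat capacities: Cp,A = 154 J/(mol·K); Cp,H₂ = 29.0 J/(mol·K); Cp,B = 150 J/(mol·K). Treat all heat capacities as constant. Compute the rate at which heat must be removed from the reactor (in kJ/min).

Q_out = 57500 kJ/min

Extent of reaction ξ = 0.495 × 12.1 = 5.9895 mol/s
Reaction term: ξ·ΔH°_rxn = 5.9895 × -160 = -958.32 kJ/s
Q = ΔH = -958.32 kJ/s = -958.32 kW
Heat removed = 57499 kJ/min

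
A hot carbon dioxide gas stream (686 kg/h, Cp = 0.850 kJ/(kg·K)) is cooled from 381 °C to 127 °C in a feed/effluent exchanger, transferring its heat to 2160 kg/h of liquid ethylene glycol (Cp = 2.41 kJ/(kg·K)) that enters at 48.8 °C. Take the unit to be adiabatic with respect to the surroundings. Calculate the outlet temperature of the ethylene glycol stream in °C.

Heat released by hot stream: Q = 686 × 0.850 × (381 − 127) = 148110 kJ/h
Energy balance on cold side (adiabatic exchanger): Q = ṁ_c·Cp_c·(T_c,out − T_c,in)
T_c,out = 48.8 + 148110/(2160 × 2.41) = 77.252 °C

T_c,out = 77.3 °C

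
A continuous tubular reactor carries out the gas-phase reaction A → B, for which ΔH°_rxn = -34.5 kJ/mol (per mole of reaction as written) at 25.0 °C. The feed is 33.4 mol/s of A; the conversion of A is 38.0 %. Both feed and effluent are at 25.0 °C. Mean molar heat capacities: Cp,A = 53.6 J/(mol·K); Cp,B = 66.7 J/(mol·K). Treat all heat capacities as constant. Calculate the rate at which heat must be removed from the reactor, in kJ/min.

Extent of reaction ξ = 0.380 × 33.4 = 12.692 mol/s
Reaction term: ξ·ΔH°_rxn = 12.692 × -34.5 = -437.87 kJ/s
Q = ΔH = -437.87 kJ/s = -437.87 kW
Heat removed = 26272 kJ/min

Q_out = 26300 kJ/min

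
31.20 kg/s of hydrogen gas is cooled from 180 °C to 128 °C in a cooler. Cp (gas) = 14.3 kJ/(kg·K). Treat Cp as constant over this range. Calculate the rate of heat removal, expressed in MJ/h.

Q_c = 83500 MJ/h

Q = ṁ·Cp·ΔT = 31.20 × 14.3 × (128 − 180) = -23200 kJ/s
Cooling duty = 83521 MJ/h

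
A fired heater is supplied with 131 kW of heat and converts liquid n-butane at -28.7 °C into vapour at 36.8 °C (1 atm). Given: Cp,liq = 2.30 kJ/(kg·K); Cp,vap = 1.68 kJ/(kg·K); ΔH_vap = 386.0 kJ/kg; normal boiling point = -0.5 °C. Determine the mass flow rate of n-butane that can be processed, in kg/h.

ṁ = 918 kg/h

Δh = 2.30×(-0.5−-28.7) + 386.0 + 1.68×(36.8−-0.5) = 513.52 kJ/kg
Q = 131 kW = 131 kJ/s = 471600 kJ/h
ṁ = Q/Δh = 471600 / 513.52 = 918.36 kg/h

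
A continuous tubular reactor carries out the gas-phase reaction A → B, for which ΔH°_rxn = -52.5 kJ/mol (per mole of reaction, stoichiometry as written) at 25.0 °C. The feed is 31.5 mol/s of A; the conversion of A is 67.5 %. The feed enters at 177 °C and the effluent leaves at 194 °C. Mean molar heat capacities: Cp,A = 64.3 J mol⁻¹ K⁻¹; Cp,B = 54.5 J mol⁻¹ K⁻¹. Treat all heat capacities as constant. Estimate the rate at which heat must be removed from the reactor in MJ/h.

Extent of reaction ξ = 0.675 × 31.5 = 21.263 mol/s
Reaction term: ξ·ΔH°_rxn = 21.263 × -52.5 = -1116.3 kJ/s
Sensible, feed 177→25 °C: -307.87 kJ/s
Outlet flows (mol/s): A 10.237, B 21.263
Sensible, products 25→194 °C: 307.09 kJ/s
Q = ΔH = -1117.1 kJ/s = -1117.1 kW
Heat removed = 4021.4 MJ/h

Q_out = 4020 MJ/h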